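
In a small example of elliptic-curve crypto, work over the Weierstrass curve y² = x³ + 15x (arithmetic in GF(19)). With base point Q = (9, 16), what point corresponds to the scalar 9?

(9, 3)

Repeated addition: build up to 9Q.
2Q: tangent at (9, 16): λ = (3·9² + 15)/(2·16) ≡ 11/13. 13⁻¹ ≡ 3 (mod 19) since 13·3 = 39 ≡ 1, so λ ≡ 11·3 ≡ 14.
  x = λ² - 9 - 9 = 196 - 18 ≡ 7; y = λ·(9 - 7) - 16 ≡ 12. → (7, 12)
3Q: (7, 12) + (9, 16). λ = (16 - 12)/(9 - 7) ≡ 4/2 mod 19. 2⁻¹ ≡ 10 (mod 19) since 2·10 = 20 ≡ 1, so λ ≡ 2.
  x = λ² - 7 - 9 = 4 - 16 ≡ 7; y = λ·(7 - 7) - 12 ≡ 7. → (7, 7)
4Q: (7, 7) + (9, 16). λ = (16 - 7)/(9 - 7) ≡ 9/2 mod 19. 2⁻¹ ≡ 10 (mod 19) since 2·10 = 20 ≡ 1, so λ ≡ 14.
  x = λ² - 7 - 9 = 196 - 16 ≡ 9; y = λ·(7 - 9) - 7 ≡ 3. → (9, 3)
5Q: (9, 3) + (9, 16): same x and y₁ ≡ -y₂, so the sum is ∞.
6Q: ∞ + (9, 16) = (9, 16) (identity).
7Q: tangent at (9, 16): λ = (3·9² + 15)/(2·16) ≡ 11/13. 13⁻¹ ≡ 3 (mod 19), so λ ≡ 11·3 ≡ 14.
  x = λ² - 9 - 9 = 196 - 18 ≡ 7; y = λ·(9 - 7) - 16 ≡ 12. → (7, 12)
8Q: (7, 12) + (9, 16). λ = (16 - 12)/(9 - 7) ≡ 4/2 mod 19. 2⁻¹ ≡ 10 (mod 19), so λ ≡ 2.
  x = λ² - 7 - 9 = 4 - 16 ≡ 7; y = λ·(7 - 7) - 12 ≡ 7. → (7, 7)
9Q: (7, 7) + (9, 16). λ = (16 - 7)/(9 - 7) ≡ 9/2 mod 19. 2⁻¹ ≡ 10 (mod 19), so λ ≡ 14.
  x = λ² - 7 - 9 = 196 - 16 ≡ 9; y = λ·(7 - 9) - 7 ≡ 3. → (9, 3)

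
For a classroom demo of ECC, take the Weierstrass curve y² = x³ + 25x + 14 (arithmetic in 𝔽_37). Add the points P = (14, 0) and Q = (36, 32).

(20, 35)

(14, 0) + (36, 32). λ = (32 - 0)/(36 - 14) ≡ 32/22 mod 37. 22⁻¹ ≡ 32 (mod 37) since 22·32 = 704 ≡ 1, so λ ≡ 25.
  x = λ² - 14 - 36 = 625 - 50 ≡ 20; y = λ·(14 - 20) - 0 ≡ 35. → (20, 35)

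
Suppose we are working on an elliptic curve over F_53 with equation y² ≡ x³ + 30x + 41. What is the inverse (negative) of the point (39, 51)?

-(39, 51) = (39, -51 mod 53) = (39, 2).

(39, 2)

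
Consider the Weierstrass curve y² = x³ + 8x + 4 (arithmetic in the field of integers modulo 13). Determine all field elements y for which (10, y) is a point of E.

none

x³ + 8x + 4 = 1084 ≡ 5 (mod 13).
5 is a non-residue mod 13; no y exists.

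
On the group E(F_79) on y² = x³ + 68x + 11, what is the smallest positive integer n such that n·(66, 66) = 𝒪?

2P: tangent at (66, 66): λ = (3·66² + 68)/(2·66) ≡ 22/53. 53⁻¹ ≡ 3 (mod 79), so λ ≡ 22·3 ≡ 66.
  x = λ² - 66 - 66 = 4356 - 132 ≡ 37; y = λ·(66 - 37) - 66 ≡ 31. → (37, 31)
3P: (37, 31) + (66, 66). λ = (66 - 31)/(66 - 37) ≡ 35/29 mod 79. 29⁻¹ ≡ 30 (mod 79), so λ ≡ 23.
  x = λ² - 37 - 66 = 529 - 103 ≡ 31; y = λ·(37 - 31) - 31 ≡ 28. → (31, 28)
4P: (31, 28) + (66, 66). λ = (66 - 28)/(66 - 31) ≡ 38/35 mod 79. 35⁻¹ ≡ 70 (mod 79), so λ ≡ 53.
  x = λ² - 31 - 66 = 2809 - 97 ≡ 26; y = λ·(31 - 26) - 28 ≡ 0. → (26, 0)
5P: (26, 0) + (66, 66). λ = (66 - 0)/(66 - 26) ≡ 66/40 mod 79. 40⁻¹ ≡ 2 (mod 79), so λ ≡ 53.
  x = λ² - 26 - 66 = 2809 - 92 ≡ 31; y = λ·(26 - 31) - 0 ≡ 51. → (31, 51)
6P: (31, 51) + (66, 66). λ = (66 - 51)/(66 - 31) ≡ 15/35 mod 79. 35⁻¹ ≡ 70 (mod 79) since 35·70 = 2450 ≡ 1, so λ ≡ 23.
  x = λ² - 31 - 66 = 529 - 97 ≡ 37; y = λ·(31 - 37) - 51 ≡ 48. → (37, 48)
7P: (37, 48) + (66, 66). λ = (66 - 48)/(66 - 37) ≡ 18/29 mod 79. 29⁻¹ ≡ 30 (mod 79), so λ ≡ 66.
  x = λ² - 37 - 66 = 4356 - 103 ≡ 66; y = λ·(37 - 66) - 48 ≡ 13. → (66, 13)
8P: (66, 13) + (66, 66): same x and y₁ ≡ -y₂, so the sum is 𝒪.
8P = 𝒪, so the order is 8.

8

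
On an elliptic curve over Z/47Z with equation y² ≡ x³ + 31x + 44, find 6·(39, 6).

(39, 41)

Write G = (39, 6).
Repeated addition: build up to 6G.
2G: tangent at (39, 6): λ = (3·39² + 31)/(2·6) ≡ 35/12. 12⁻¹ ≡ 4 (mod 47) since 12·4 = 48 ≡ 1, so λ ≡ 35·4 ≡ 46.
  x = λ² - 39 - 39 = 2116 - 78 ≡ 17; y = λ·(39 - 17) - 6 ≡ 19. → (17, 19)
3G: (17, 19) + (39, 6). λ = (6 - 19)/(39 - 17) ≡ 34/22 mod 47. 22⁻¹ ≡ 15 (mod 47) since 22·15 = 330 ≡ 1, so λ ≡ 40.
  x = λ² - 17 - 39 = 1600 - 56 ≡ 40; y = λ·(17 - 40) - 19 ≡ 1. → (40, 1)
4G: (40, 1) + (39, 6). λ = (6 - 1)/(39 - 40) ≡ 5/46 mod 47. 46⁻¹ ≡ 46 (mod 47), so λ ≡ 42.
  x = λ² - 40 - 39 = 1764 - 79 ≡ 40; y = λ·(40 - 40) - 1 ≡ 46. → (40, 46)
5G: (40, 46) + (39, 6). λ = (6 - 46)/(39 - 40) ≡ 7/46 mod 47. 46⁻¹ ≡ 46 (mod 47) since 46·46 = 2116 ≡ 1, so λ ≡ 40.
  x = λ² - 40 - 39 = 1600 - 79 ≡ 17; y = λ·(40 - 17) - 46 ≡ 28. → (17, 28)
6G: (17, 28) + (39, 6). λ = (6 - 28)/(39 - 17) ≡ 25/22 mod 47. 22⁻¹ ≡ 15 (mod 47), so λ ≡ 46.
  x = λ² - 17 - 39 = 2116 - 56 ≡ 39; y = λ·(17 - 39) - 28 ≡ 41. → (39, 41)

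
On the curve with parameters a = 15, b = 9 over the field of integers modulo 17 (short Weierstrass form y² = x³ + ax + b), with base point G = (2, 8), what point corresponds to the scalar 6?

(1, 5)

Repeated addition: build up to 6G.
2G: tangent at (2, 8): λ = (3·2² + 15)/(2·8) ≡ 10/16. 16⁻¹ ≡ 16 (mod 17), so λ ≡ 10·16 ≡ 7.
  x = λ² - 2 - 2 = 49 - 4 ≡ 11; y = λ·(2 - 11) - 8 ≡ 14. → (11, 14)
3G: (11, 14) + (2, 8). λ = (8 - 14)/(2 - 11) ≡ 11/8 mod 17. 8⁻¹ ≡ 15 (mod 17), so λ ≡ 12.
  x = λ² - 11 - 2 = 144 - 13 ≡ 12; y = λ·(11 - 12) - 14 ≡ 8. → (12, 8)
4G: (12, 8) + (2, 8). λ = (8 - 8)/(2 - 12) ≡ 0/7 mod 17. 7⁻¹ ≡ 5 (mod 17) since 7·5 = 35 ≡ 1, so λ ≡ 0.
  x = λ² - 12 - 2 = 0 - 14 ≡ 3; y = λ·(12 - 3) - 8 ≡ 9. → (3, 9)
5G: (3, 9) + (2, 8). λ = (8 - 9)/(2 - 3) ≡ 16/16 mod 17. 16⁻¹ ≡ 16 (mod 17), so λ ≡ 1.
  x = λ² - 3 - 2 = 1 - 5 ≡ 13; y = λ·(3 - 13) - 9 ≡ 15. → (13, 15)
6G: (13, 15) + (2, 8). λ = (8 - 15)/(2 - 13) ≡ 10/6 mod 17. 6⁻¹ ≡ 3 (mod 17) since 6·3 = 18 ≡ 1, so λ ≡ 13.
  x = λ² - 13 - 2 = 169 - 15 ≡ 1; y = λ·(13 - 1) - 15 ≡ 5. → (1, 5)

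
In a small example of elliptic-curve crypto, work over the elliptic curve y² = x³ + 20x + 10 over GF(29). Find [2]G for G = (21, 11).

tangent at (21, 11): λ = (3·21² + 20)/(2·11) ≡ 9/22. 22⁻¹ ≡ 4 (mod 29) since 22·4 = 88 ≡ 1, so λ ≡ 9·4 ≡ 7.
  x = λ² - 21 - 21 = 49 - 42 ≡ 7; y = λ·(21 - 7) - 11 ≡ 0. → (7, 0)

(7, 0)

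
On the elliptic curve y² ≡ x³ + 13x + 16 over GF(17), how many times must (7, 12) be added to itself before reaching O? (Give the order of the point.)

2P: tangent at (7, 12): λ = (3·7² + 13)/(2·12) ≡ 7/7. 7⁻¹ ≡ 5 (mod 17), so λ ≡ 7·5 ≡ 1.
  x = λ² - 7 - 7 = 1 - 14 ≡ 4; y = λ·(7 - 4) - 12 ≡ 8. → (4, 8)
3P: (4, 8) + (7, 12). λ = (12 - 8)/(7 - 4) ≡ 4/3 mod 17. 3⁻¹ ≡ 6 (mod 17), so λ ≡ 7.
  x = λ² - 4 - 7 = 49 - 11 ≡ 4; y = λ·(4 - 4) - 8 ≡ 9. → (4, 9)
4P: (4, 9) + (7, 12). λ = (12 - 9)/(7 - 4) ≡ 3/3 mod 17. 3⁻¹ ≡ 6 (mod 17), so λ ≡ 1.
  x = λ² - 4 - 7 = 1 - 11 ≡ 7; y = λ·(4 - 7) - 9 ≡ 5. → (7, 5)
5P: (7, 5) + (7, 12): same x and y₁ ≡ -y₂, so the sum is O.
5P = O, so the order is 5.

5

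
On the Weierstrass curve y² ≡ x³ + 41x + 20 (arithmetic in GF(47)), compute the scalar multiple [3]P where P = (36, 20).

(41, 13)

Repeated addition: build up to 3P.
2P: tangent at (36, 20): λ = (3·36² + 41)/(2·20) ≡ 28/40. 40⁻¹ ≡ 20 (mod 47) since 40·20 = 800 ≡ 1, so λ ≡ 28·20 ≡ 43.
  x = λ² - 36 - 36 = 1849 - 72 ≡ 38; y = λ·(36 - 38) - 20 ≡ 35. → (38, 35)
3P: (38, 35) + (36, 20). λ = (20 - 35)/(36 - 38) ≡ 32/45 mod 47. 45⁻¹ ≡ 23 (mod 47), so λ ≡ 31.
  x = λ² - 38 - 36 = 961 - 74 ≡ 41; y = λ·(38 - 41) - 35 ≡ 13. → (41, 13)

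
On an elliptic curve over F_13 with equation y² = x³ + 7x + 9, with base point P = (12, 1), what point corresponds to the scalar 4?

(1, 11)

Repeated addition: build up to 4P.
2P: tangent at (12, 1): λ = (3·12² + 7)/(2·1) ≡ 10/2. 2⁻¹ ≡ 7 (mod 13), so λ ≡ 10·7 ≡ 5.
  x = λ² - 12 - 12 = 25 - 24 ≡ 1; y = λ·(12 - 1) - 1 ≡ 2. → (1, 2)
3P: (1, 2) + (12, 1). λ = (1 - 2)/(12 - 1) ≡ 12/11 mod 13. 11⁻¹ ≡ 6 (mod 13) since 11·6 = 66 ≡ 1, so λ ≡ 7.
  x = λ² - 1 - 12 = 49 - 13 ≡ 10; y = λ·(1 - 10) - 2 ≡ 0. → (10, 0)
4P: (10, 0) + (12, 1). λ = (1 - 0)/(12 - 10) ≡ 1/2 mod 13. 2⁻¹ ≡ 7 (mod 13) since 2·7 = 14 ≡ 1, so λ ≡ 7.
  x = λ² - 10 - 12 = 49 - 22 ≡ 1; y = λ·(10 - 1) - 0 ≡ 11. → (1, 11)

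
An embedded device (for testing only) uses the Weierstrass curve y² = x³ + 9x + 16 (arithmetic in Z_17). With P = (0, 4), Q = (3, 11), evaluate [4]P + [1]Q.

(14, 8)

First 4P:
Double-and-add on 4 = (100)₂. Start with P = (0, 4) for the leading 1-bit.
double: tangent at (0, 4): λ = (3·0² + 9)/(2·4) ≡ 9/8. 8⁻¹ ≡ 15 (mod 17) since 8·15 = 120 ≡ 1, so λ ≡ 9·15 ≡ 16.
  x = λ² - 0 - 0 = 256 - 0 ≡ 1; y = λ·(0 - 1) - 4 ≡ 14. → (1, 14)
double: tangent at (1, 14): λ = (3·1² + 9)/(2·14) ≡ 12/11. 11⁻¹ ≡ 14 (mod 17), so λ ≡ 12·14 ≡ 15.
  x = λ² - 1 - 1 = 225 - 2 ≡ 2; y = λ·(1 - 2) - 14 ≡ 5. → (2, 5)
4P = (2, 5).
Finally 4P + Q:
(2, 5) + (3, 11). λ = (11 - 5)/(3 - 2) ≡ 6/1 mod 17. 1⁻¹ ≡ 1 (mod 17) since 1·1 = 1 ≡ 1, so λ ≡ 6.
  x = λ² - 2 - 3 = 36 - 5 ≡ 14; y = λ·(2 - 14) - 5 ≡ 8. → (14, 8)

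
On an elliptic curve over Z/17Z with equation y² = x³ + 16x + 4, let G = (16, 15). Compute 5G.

(8, 7)

Repeated addition: build up to 5G.
2G: tangent at (16, 15): λ = (3·16² + 16)/(2·15) ≡ 2/13. 13⁻¹ ≡ 4 (mod 17), so λ ≡ 2·4 ≡ 8.
  x = λ² - 16 - 16 = 64 - 32 ≡ 15; y = λ·(16 - 15) - 15 ≡ 10. → (15, 10)
3G: (15, 10) + (16, 15). λ = (15 - 10)/(16 - 15) ≡ 5/1 mod 17. 1⁻¹ ≡ 1 (mod 17), so λ ≡ 5.
  x = λ² - 15 - 16 = 25 - 31 ≡ 11; y = λ·(15 - 11) - 10 ≡ 10. → (11, 10)
4G: (11, 10) + (16, 15). λ = (15 - 10)/(16 - 11) ≡ 5/5 mod 17. 5⁻¹ ≡ 7 (mod 17), so λ ≡ 1.
  x = λ² - 11 - 16 = 1 - 27 ≡ 8; y = λ·(11 - 8) - 10 ≡ 10. → (8, 10)
5G: (8, 10) + (16, 15). λ = (15 - 10)/(16 - 8) ≡ 5/8 mod 17. 8⁻¹ ≡ 15 (mod 17), so λ ≡ 7.
  x = λ² - 8 - 16 = 49 - 24 ≡ 8; y = λ·(8 - 8) - 10 ≡ 7. → (8, 7)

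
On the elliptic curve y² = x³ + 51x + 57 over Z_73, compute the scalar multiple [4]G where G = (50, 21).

(32, 1)

Repeated addition: build up to 4G.
2G: tangent at (50, 21): λ = (3·50² + 51)/(2·21) ≡ 32/42. 42⁻¹ ≡ 40 (mod 73), so λ ≡ 32·40 ≡ 39.
  x = λ² - 50 - 50 = 1521 - 100 ≡ 34; y = λ·(50 - 34) - 21 ≡ 19. → (34, 19)
3G: (34, 19) + (50, 21). λ = (21 - 19)/(50 - 34) ≡ 2/16 mod 73. 16⁻¹ ≡ 32 (mod 73) since 16·32 = 512 ≡ 1, so λ ≡ 64.
  x = λ² - 34 - 50 = 4096 - 84 ≡ 70; y = λ·(34 - 70) - 19 ≡ 13. → (70, 13)
4G: (70, 13) + (50, 21). λ = (21 - 13)/(50 - 70) ≡ 8/53 mod 73. 53⁻¹ ≡ 62 (mod 73), so λ ≡ 58.
  x = λ² - 70 - 50 = 3364 - 120 ≡ 32; y = λ·(70 - 32) - 13 ≡ 1. → (32, 1)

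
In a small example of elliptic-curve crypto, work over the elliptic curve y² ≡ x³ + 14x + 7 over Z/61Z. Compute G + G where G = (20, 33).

(20, 28)

tangent at (20, 33): λ = (3·20² + 14)/(2·33) ≡ 55/5. 5⁻¹ ≡ 49 (mod 61) since 5·49 = 245 ≡ 1, so λ ≡ 55·49 ≡ 11.
  x = λ² - 20 - 20 = 121 - 40 ≡ 20; y = λ·(20 - 20) - 33 ≡ 28. → (20, 28)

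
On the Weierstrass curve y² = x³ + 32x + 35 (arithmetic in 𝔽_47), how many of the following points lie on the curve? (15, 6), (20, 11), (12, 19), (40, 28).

(15, 6): 6² ≡ 36, rhs ≡ 36 → on.
(20, 11): 11² ≡ 27, rhs ≡ 27 → on.
(12, 19): 19² ≡ 32, rhs ≡ 32 → on.
(40, 28): 28² ≡ 32, rhs ≡ 32 → on.

4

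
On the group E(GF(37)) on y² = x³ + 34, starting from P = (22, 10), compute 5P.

(14, 22)

Double-and-add on 5 = (101)₂. Start with P = (22, 10) for the leading 1-bit.
double: tangent at (22, 10): λ = (3·22² + 0)/(2·10) ≡ 9/20. 20⁻¹ ≡ 13 (mod 37) since 20·13 = 260 ≡ 1, so λ ≡ 9·13 ≡ 6.
  x = λ² - 22 - 22 = 36 - 44 ≡ 29; y = λ·(22 - 29) - 10 ≡ 22. → (29, 22)
double: tangent at (29, 22): λ = (3·29² + 0)/(2·22) ≡ 7/7. 7⁻¹ ≡ 16 (mod 37), so λ ≡ 7·16 ≡ 1.
  x = λ² - 29 - 29 = 1 - 58 ≡ 17; y = λ·(29 - 17) - 22 ≡ 27. → (17, 27)
add P: (17, 27) + (22, 10). λ = (10 - 27)/(22 - 17) ≡ 20/5 mod 37. 5⁻¹ ≡ 15 (mod 37) since 5·15 = 75 ≡ 1, so λ ≡ 4.
  x = λ² - 17 - 22 = 16 - 39 ≡ 14; y = λ·(17 - 14) - 27 ≡ 22. → (14, 22)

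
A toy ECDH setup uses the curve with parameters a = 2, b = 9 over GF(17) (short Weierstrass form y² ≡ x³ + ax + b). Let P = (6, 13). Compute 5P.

(6, 4)

Repeated addition: build up to 5P.
2P: tangent at (6, 13): λ = (3·6² + 2)/(2·13) ≡ 8/9. 9⁻¹ ≡ 2 (mod 17) since 9·2 = 18 ≡ 1, so λ ≡ 8·2 ≡ 16.
  x = λ² - 6 - 6 = 256 - 12 ≡ 6; y = λ·(6 - 6) - 13 ≡ 4. → (6, 4)
3P: (6, 4) + (6, 13): same x and y₁ ≡ -y₂, so the sum is O.
4P: O + (6, 13) = (6, 13) (identity).
5P: tangent at (6, 13): λ = (3·6² + 2)/(2·13) ≡ 8/9. 9⁻¹ ≡ 2 (mod 17) since 9·2 = 18 ≡ 1, so λ ≡ 8·2 ≡ 16.
  x = λ² - 6 - 6 = 256 - 12 ≡ 6; y = λ·(6 - 6) - 13 ≡ 4. → (6, 4)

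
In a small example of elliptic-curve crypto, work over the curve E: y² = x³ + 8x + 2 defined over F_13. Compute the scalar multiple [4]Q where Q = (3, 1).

(3, 12)

Repeated addition: build up to 4Q.
2Q: tangent at (3, 1): λ = (3·3² + 8)/(2·1) ≡ 9/2. 2⁻¹ ≡ 7 (mod 13) since 2·7 = 14 ≡ 1, so λ ≡ 9·7 ≡ 11.
  x = λ² - 3 - 3 = 121 - 6 ≡ 11; y = λ·(3 - 11) - 1 ≡ 2. → (11, 2)
3Q: (11, 2) + (3, 1). λ = (1 - 2)/(3 - 11) ≡ 12/5 mod 13. 5⁻¹ ≡ 8 (mod 13), so λ ≡ 5.
  x = λ² - 11 - 3 = 25 - 14 ≡ 11; y = λ·(11 - 11) - 2 ≡ 11. → (11, 11)
4Q: (11, 11) + (3, 1). λ = (1 - 11)/(3 - 11) ≡ 3/5 mod 13. 5⁻¹ ≡ 8 (mod 13) since 5·8 = 40 ≡ 1, so λ ≡ 11.
  x = λ² - 11 - 3 = 121 - 14 ≡ 3; y = λ·(11 - 3) - 11 ≡ 12. → (3, 12)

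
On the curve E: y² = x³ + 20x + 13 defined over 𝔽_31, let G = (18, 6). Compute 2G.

(26, 25)

tangent at (18, 6): λ = (3·18² + 20)/(2·6) ≡ 0/12. 12⁻¹ ≡ 13 (mod 31), so λ ≡ 0·13 ≡ 0.
  x = λ² - 18 - 18 = 0 - 36 ≡ 26; y = λ·(18 - 26) - 6 ≡ 25. → (26, 25)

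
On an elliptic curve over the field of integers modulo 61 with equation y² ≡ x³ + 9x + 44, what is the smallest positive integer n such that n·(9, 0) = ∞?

2P: (9, 0) + (9, 0): same x and y₁ ≡ -y₂, so the sum is ∞.
2P = ∞, so the order is 2.

2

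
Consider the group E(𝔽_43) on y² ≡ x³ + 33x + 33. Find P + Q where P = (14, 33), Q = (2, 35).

(33, 6)

(14, 33) + (2, 35). λ = (35 - 33)/(2 - 14) ≡ 2/31 mod 43. 31⁻¹ ≡ 25 (mod 43) since 31·25 = 775 ≡ 1, so λ ≡ 7.
  x = λ² - 14 - 2 = 49 - 16 ≡ 33; y = λ·(14 - 33) - 33 ≡ 6. → (33, 6)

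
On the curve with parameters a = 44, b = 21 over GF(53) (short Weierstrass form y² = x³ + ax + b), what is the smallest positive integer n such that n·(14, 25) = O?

2P: tangent at (14, 25): λ = (3·14² + 44)/(2·25) ≡ 49/50. 50⁻¹ ≡ 35 (mod 53) since 50·35 = 1750 ≡ 1, so λ ≡ 49·35 ≡ 19.
  x = λ² - 14 - 14 = 361 - 28 ≡ 15; y = λ·(14 - 15) - 25 ≡ 9. → (15, 9)
3P: (15, 9) + (14, 25). λ = (25 - 9)/(14 - 15) ≡ 16/52 mod 53. 52⁻¹ ≡ 52 (mod 53), so λ ≡ 37.
  x = λ² - 15 - 14 = 1369 - 29 ≡ 15; y = λ·(15 - 15) - 9 ≡ 44. → (15, 44)
4P: (15, 44) + (14, 25). λ = (25 - 44)/(14 - 15) ≡ 34/52 mod 53. 52⁻¹ ≡ 52 (mod 53), so λ ≡ 19.
  x = λ² - 15 - 14 = 361 - 29 ≡ 14; y = λ·(15 - 14) - 44 ≡ 28. → (14, 28)
5P: (14, 28) + (14, 25): same x and y₁ ≡ -y₂, so the sum is O.
5P = O, so the order is 5.

5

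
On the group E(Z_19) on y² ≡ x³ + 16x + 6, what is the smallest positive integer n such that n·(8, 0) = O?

2

2P: (8, 0) + (8, 0): same x and y₁ ≡ -y₂, so the sum is O.
2P = O, so the order is 2.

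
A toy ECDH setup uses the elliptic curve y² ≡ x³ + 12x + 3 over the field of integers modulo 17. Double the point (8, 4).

(1, 13)

tangent at (8, 4): λ = (3·8² + 12)/(2·4) ≡ 0/8. 8⁻¹ ≡ 15 (mod 17), so λ ≡ 0·15 ≡ 0.
  x = λ² - 8 - 8 = 0 - 16 ≡ 1; y = λ·(8 - 1) - 4 ≡ 13. → (1, 13)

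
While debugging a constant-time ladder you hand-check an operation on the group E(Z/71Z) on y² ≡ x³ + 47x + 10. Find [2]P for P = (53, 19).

tangent at (53, 19): λ = (3·53² + 47)/(2·19) ≡ 25/38. 38⁻¹ ≡ 43 (mod 71), so λ ≡ 25·43 ≡ 10.
  x = λ² - 53 - 53 = 100 - 106 ≡ 65; y = λ·(53 - 65) - 19 ≡ 3. → (65, 3)

(65, 3)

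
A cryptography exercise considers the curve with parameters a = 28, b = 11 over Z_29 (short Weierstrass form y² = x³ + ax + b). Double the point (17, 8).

(15, 6)

tangent at (17, 8): λ = (3·17² + 28)/(2·8) ≡ 25/16. 16⁻¹ ≡ 20 (mod 29) since 16·20 = 320 ≡ 1, so λ ≡ 25·20 ≡ 7.
  x = λ² - 17 - 17 = 49 - 34 ≡ 15; y = λ·(17 - 15) - 8 ≡ 6. → (15, 6)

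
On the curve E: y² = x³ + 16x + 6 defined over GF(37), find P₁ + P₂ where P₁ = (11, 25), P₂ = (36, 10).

(17, 23)

(11, 25) + (36, 10). λ = (10 - 25)/(36 - 11) ≡ 22/25 mod 37. 25⁻¹ ≡ 3 (mod 37), so λ ≡ 29.
  x = λ² - 11 - 36 = 841 - 47 ≡ 17; y = λ·(11 - 17) - 25 ≡ 23. → (17, 23)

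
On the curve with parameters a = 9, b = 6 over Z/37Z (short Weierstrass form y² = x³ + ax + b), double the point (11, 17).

tangent at (11, 17): λ = (3·11² + 9)/(2·17) ≡ 2/34. 34⁻¹ ≡ 12 (mod 37), so λ ≡ 2·12 ≡ 24.
  x = λ² - 11 - 11 = 576 - 22 ≡ 36; y = λ·(11 - 36) - 17 ≡ 12. → (36, 12)

(36, 12)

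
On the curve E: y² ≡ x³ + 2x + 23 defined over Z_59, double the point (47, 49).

tangent at (47, 49): λ = (3·47² + 2)/(2·49) ≡ 21/39. 39⁻¹ ≡ 56 (mod 59) since 39·56 = 2184 ≡ 1, so λ ≡ 21·56 ≡ 55.
  x = λ² - 47 - 47 = 3025 - 94 ≡ 40; y = λ·(47 - 40) - 49 ≡ 41. → (40, 41)

(40, 41)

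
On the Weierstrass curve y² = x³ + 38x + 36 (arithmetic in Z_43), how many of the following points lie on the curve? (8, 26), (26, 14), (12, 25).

1

(8, 26): 26² ≡ 31, rhs ≡ 35 → off.
(26, 14): 14² ≡ 24, rhs ≡ 24 → on.
(12, 25): 25² ≡ 23, rhs ≡ 27 → off.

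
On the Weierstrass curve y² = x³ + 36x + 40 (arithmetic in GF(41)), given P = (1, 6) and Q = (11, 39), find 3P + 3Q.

(11, 39)

First 3P:
Repeated addition: build up to 3P.
2P: tangent at (1, 6): λ = (3·1² + 36)/(2·6) ≡ 39/12. 12⁻¹ ≡ 24 (mod 41), so λ ≡ 39·24 ≡ 34.
  x = λ² - 1 - 1 = 1156 - 2 ≡ 6; y = λ·(1 - 6) - 6 ≡ 29. → (6, 29)
3P: (6, 29) + (1, 6). λ = (6 - 29)/(1 - 6) ≡ 18/36 mod 41. 36⁻¹ ≡ 8 (mod 41) since 36·8 = 288 ≡ 1, so λ ≡ 21.
  x = λ² - 6 - 1 = 441 - 7 ≡ 24; y = λ·(6 - 24) - 29 ≡ 3. → (24, 3)
3P = (24, 3).
Next 3Q:
Repeated addition: build up to 3Q.
2Q: tangent at (11, 39): λ = (3·11² + 36)/(2·39) ≡ 30/37. 37⁻¹ ≡ 10 (mod 41), so λ ≡ 30·10 ≡ 13.
  x = λ² - 11 - 11 = 169 - 22 ≡ 24; y = λ·(11 - 24) - 39 ≡ 38. → (24, 38)
3Q: (24, 38) + (11, 39). λ = (39 - 38)/(11 - 24) ≡ 1/28 mod 41. 28⁻¹ ≡ 22 (mod 41), so λ ≡ 22.
  x = λ² - 24 - 11 = 484 - 35 ≡ 39; y = λ·(24 - 39) - 38 ≡ 1. → (39, 1)
3Q = (39, 1).
Finally 3P + 3Q:
(24, 3) + (39, 1). λ = (1 - 3)/(39 - 24) ≡ 39/15 mod 41. 15⁻¹ ≡ 11 (mod 41) since 15·11 = 165 ≡ 1, so λ ≡ 19.
  x = λ² - 24 - 39 = 361 - 63 ≡ 11; y = λ·(24 - 11) - 3 ≡ 39. → (11, 39)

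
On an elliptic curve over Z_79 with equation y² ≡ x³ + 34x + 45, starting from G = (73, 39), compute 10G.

(71, 50)

Repeated addition: build up to 10G.
2G: tangent at (73, 39): λ = (3·73² + 34)/(2·39) ≡ 63/78. 78⁻¹ ≡ 78 (mod 79) since 78·78 = 6084 ≡ 1, so λ ≡ 63·78 ≡ 16.
  x = λ² - 73 - 73 = 256 - 146 ≡ 31; y = λ·(73 - 31) - 39 ≡ 1. → (31, 1)
3G: (31, 1) + (73, 39). λ = (39 - 1)/(73 - 31) ≡ 38/42 mod 79. 42⁻¹ ≡ 32 (mod 79), so λ ≡ 31.
  x = λ² - 31 - 73 = 961 - 104 ≡ 67; y = λ·(31 - 67) - 1 ≡ 68. → (67, 68)
4G: (67, 68) + (73, 39). λ = (39 - 68)/(73 - 67) ≡ 50/6 mod 79. 6⁻¹ ≡ 66 (mod 79), so λ ≡ 61.
  x = λ² - 67 - 73 = 3721 - 140 ≡ 26; y = λ·(67 - 26) - 68 ≡ 63. → (26, 63)
5G: (26, 63) + (73, 39). λ = (39 - 63)/(73 - 26) ≡ 55/47 mod 79. 47⁻¹ ≡ 37 (mod 79), so λ ≡ 60.
  x = λ² - 26 - 73 = 3600 - 99 ≡ 25; y = λ·(26 - 25) - 63 ≡ 76. → (25, 76)
6G: (25, 76) + (73, 39). λ = (39 - 76)/(73 - 25) ≡ 42/48 mod 79. 48⁻¹ ≡ 28 (mod 79) since 48·28 = 1344 ≡ 1, so λ ≡ 70.
  x = λ² - 25 - 73 = 4900 - 98 ≡ 62; y = λ·(25 - 62) - 76 ≡ 20. → (62, 20)
7G: (62, 20) + (73, 39). λ = (39 - 20)/(73 - 62) ≡ 19/11 mod 79. 11⁻¹ ≡ 36 (mod 79) since 11·36 = 396 ≡ 1, so λ ≡ 52.
  x = λ² - 62 - 73 = 2704 - 135 ≡ 41; y = λ·(62 - 41) - 20 ≡ 45. → (41, 45)
8G: (41, 45) + (73, 39). λ = (39 - 45)/(73 - 41) ≡ 73/32 mod 79. 32⁻¹ ≡ 42 (mod 79), so λ ≡ 64.
  x = λ² - 41 - 73 = 4096 - 114 ≡ 32; y = λ·(41 - 32) - 45 ≡ 57. → (32, 57)
9G: (32, 57) + (73, 39). λ = (39 - 57)/(73 - 32) ≡ 61/41 mod 79. 41⁻¹ ≡ 27 (mod 79) since 41·27 = 1107 ≡ 1, so λ ≡ 67.
  x = λ² - 32 - 73 = 4489 - 105 ≡ 39; y = λ·(32 - 39) - 57 ≡ 27. → (39, 27)
10G: (39, 27) + (73, 39). λ = (39 - 27)/(73 - 39) ≡ 12/34 mod 79. 34⁻¹ ≡ 7 (mod 79) since 34·7 = 238 ≡ 1, so λ ≡ 5.
  x = λ² - 39 - 73 = 25 - 112 ≡ 71; y = λ·(39 - 71) - 27 ≡ 50. → (71, 50)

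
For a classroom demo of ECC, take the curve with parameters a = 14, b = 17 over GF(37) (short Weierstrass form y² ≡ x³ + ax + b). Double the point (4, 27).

(19, 1)

tangent at (4, 27): λ = (3·4² + 14)/(2·27) ≡ 25/17. 17⁻¹ ≡ 24 (mod 37) since 17·24 = 408 ≡ 1, so λ ≡ 25·24 ≡ 8.
  x = λ² - 4 - 4 = 64 - 8 ≡ 19; y = λ·(4 - 19) - 27 ≡ 1. → (19, 1)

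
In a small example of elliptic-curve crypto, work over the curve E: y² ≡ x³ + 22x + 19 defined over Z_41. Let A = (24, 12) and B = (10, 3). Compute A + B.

(24, 12) + (10, 3). λ = (3 - 12)/(10 - 24) ≡ 32/27 mod 41. 27⁻¹ ≡ 38 (mod 41), so λ ≡ 27.
  x = λ² - 24 - 10 = 729 - 34 ≡ 39; y = λ·(24 - 39) - 12 ≡ 34. → (39, 34)

(39, 34)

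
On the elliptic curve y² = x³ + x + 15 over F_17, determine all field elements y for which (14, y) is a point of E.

6, 11

x³ + 1x + 15 = 2773 ≡ 2 (mod 17).
Square roots of 2 mod 17: 6 and 11 (since 6² = 36 ≡ 2).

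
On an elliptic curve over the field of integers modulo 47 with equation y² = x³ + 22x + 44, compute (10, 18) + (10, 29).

O

The two points share x = 10 and their y-coordinates satisfy 18 + 29 ≡ 0 (mod 47), so they are inverses. Their sum is O.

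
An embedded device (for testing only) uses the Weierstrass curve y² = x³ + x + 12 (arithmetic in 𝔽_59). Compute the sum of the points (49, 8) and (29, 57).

(49, 8) + (29, 57). λ = (57 - 8)/(29 - 49) ≡ 49/39 mod 59. 39⁻¹ ≡ 56 (mod 59), so λ ≡ 30.
  x = λ² - 49 - 29 = 900 - 78 ≡ 55; y = λ·(49 - 55) - 8 ≡ 48. → (55, 48)

(55, 48)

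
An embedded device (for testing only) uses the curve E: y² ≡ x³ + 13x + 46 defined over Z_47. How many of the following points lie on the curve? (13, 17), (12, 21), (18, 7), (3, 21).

2

(13, 17): 17² ≡ 7, rhs ≡ 15 → off.
(12, 21): 21² ≡ 18, rhs ≡ 3 → off.
(18, 7): 7² ≡ 2, rhs ≡ 2 → on.
(3, 21): 21² ≡ 18, rhs ≡ 18 → on.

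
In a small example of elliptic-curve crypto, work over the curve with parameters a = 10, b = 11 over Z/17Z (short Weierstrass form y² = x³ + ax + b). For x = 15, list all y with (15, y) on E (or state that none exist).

0

x³ + 10x + 11 = 3536 ≡ 0 (mod 17).
Only y = 0 satisfies y² ≡ 0.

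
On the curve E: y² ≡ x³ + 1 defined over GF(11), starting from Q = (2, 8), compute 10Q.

Repeated addition: build up to 10Q.
2Q: tangent at (2, 8): λ = (3·2² + 0)/(2·8) ≡ 1/5. 5⁻¹ ≡ 9 (mod 11), so λ ≡ 1·9 ≡ 9.
  x = λ² - 2 - 2 = 81 - 4 ≡ 0; y = λ·(2 - 0) - 8 ≡ 10. → (0, 10)
3Q: (0, 10) + (2, 8). λ = (8 - 10)/(2 - 0) ≡ 9/2 mod 11. 2⁻¹ ≡ 6 (mod 11), so λ ≡ 10.
  x = λ² - 0 - 2 = 100 - 2 ≡ 10; y = λ·(0 - 10) - 10 ≡ 0. → (10, 0)
4Q: (10, 0) + (2, 8). λ = (8 - 0)/(2 - 10) ≡ 8/3 mod 11. 3⁻¹ ≡ 4 (mod 11) since 3·4 = 12 ≡ 1, so λ ≡ 10.
  x = λ² - 10 - 2 = 100 - 12 ≡ 0; y = λ·(10 - 0) - 0 ≡ 1. → (0, 1)
5Q: (0, 1) + (2, 8). λ = (8 - 1)/(2 - 0) ≡ 7/2 mod 11. 2⁻¹ ≡ 6 (mod 11) since 2·6 = 12 ≡ 1, so λ ≡ 9.
  x = λ² - 0 - 2 = 81 - 2 ≡ 2; y = λ·(0 - 2) - 1 ≡ 3. → (2, 3)
6Q: (2, 3) + (2, 8): same x and y₁ ≡ -y₂, so the sum is the point at infinity.
7Q: the point at infinity + (2, 8) = (2, 8) (identity).
8Q: tangent at (2, 8): λ = (3·2² + 0)/(2·8) ≡ 1/5. 5⁻¹ ≡ 9 (mod 11), so λ ≡ 1·9 ≡ 9.
  x = λ² - 2 - 2 = 81 - 4 ≡ 0; y = λ·(2 - 0) - 8 ≡ 10. → (0, 10)
9Q: (0, 10) + (2, 8). λ = (8 - 10)/(2 - 0) ≡ 9/2 mod 11. 2⁻¹ ≡ 6 (mod 11) since 2·6 = 12 ≡ 1, so λ ≡ 10.
  x = λ² - 0 - 2 = 100 - 2 ≡ 10; y = λ·(0 - 10) - 10 ≡ 0. → (10, 0)
10Q: (10, 0) + (2, 8). λ = (8 - 0)/(2 - 10) ≡ 8/3 mod 11. 3⁻¹ ≡ 4 (mod 11), so λ ≡ 10.
  x = λ² - 10 - 2 = 100 - 12 ≡ 0; y = λ·(10 - 0) - 0 ≡ 1. → (0, 1)

(0, 1)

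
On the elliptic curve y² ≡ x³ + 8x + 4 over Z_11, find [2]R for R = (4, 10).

(6, 2)

tangent at (4, 10): λ = (3·4² + 8)/(2·10) ≡ 1/9. 9⁻¹ ≡ 5 (mod 11) since 9·5 = 45 ≡ 1, so λ ≡ 1·5 ≡ 5.
  x = λ² - 4 - 4 = 25 - 8 ≡ 6; y = λ·(4 - 6) - 10 ≡ 2. → (6, 2)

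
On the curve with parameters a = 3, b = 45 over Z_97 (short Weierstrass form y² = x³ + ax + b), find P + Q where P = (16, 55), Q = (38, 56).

(16, 55) + (38, 56). λ = (56 - 55)/(38 - 16) ≡ 1/22 mod 97. 22⁻¹ ≡ 75 (mod 97), so λ ≡ 75.
  x = λ² - 16 - 38 = 5625 - 54 ≡ 42; y = λ·(16 - 42) - 55 ≡ 32. → (42, 32)

(42, 32)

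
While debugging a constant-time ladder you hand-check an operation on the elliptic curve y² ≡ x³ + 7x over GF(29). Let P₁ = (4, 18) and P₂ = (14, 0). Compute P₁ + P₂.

(4, 18) + (14, 0). λ = (0 - 18)/(14 - 4) ≡ 11/10 mod 29. 10⁻¹ ≡ 3 (mod 29), so λ ≡ 4.
  x = λ² - 4 - 14 = 16 - 18 ≡ 27; y = λ·(4 - 27) - 18 ≡ 6. → (27, 6)

(27, 6)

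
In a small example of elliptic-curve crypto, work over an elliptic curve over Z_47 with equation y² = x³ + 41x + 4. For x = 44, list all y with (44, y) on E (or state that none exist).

x³ + 41x + 4 = 86992 ≡ 42 (mod 47).
Square roots of 42 mod 47: 18 and 29 (since 18² = 324 ≡ 42).

18, 29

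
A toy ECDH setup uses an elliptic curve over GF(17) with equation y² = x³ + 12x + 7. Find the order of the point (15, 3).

2P: tangent at (15, 3): λ = (3·15² + 12)/(2·3) ≡ 7/6. 6⁻¹ ≡ 3 (mod 17) since 6·3 = 18 ≡ 1, so λ ≡ 7·3 ≡ 4.
  x = λ² - 15 - 15 = 16 - 30 ≡ 3; y = λ·(15 - 3) - 3 ≡ 11. → (3, 11)
3P: (3, 11) + (15, 3). λ = (3 - 11)/(15 - 3) ≡ 9/12 mod 17. 12⁻¹ ≡ 10 (mod 17), so λ ≡ 5.
  x = λ² - 3 - 15 = 25 - 18 ≡ 7; y = λ·(3 - 7) - 11 ≡ 3. → (7, 3)
4P: (7, 3) + (15, 3). λ = (3 - 3)/(15 - 7) ≡ 0/8 mod 17. 8⁻¹ ≡ 15 (mod 17) since 8·15 = 120 ≡ 1, so λ ≡ 0.
  x = λ² - 7 - 15 = 0 - 22 ≡ 12; y = λ·(7 - 12) - 3 ≡ 14. → (12, 14)
5P: (12, 14) + (15, 3). λ = (3 - 14)/(15 - 12) ≡ 6/3 mod 17. 3⁻¹ ≡ 6 (mod 17), so λ ≡ 2.
  x = λ² - 12 - 15 = 4 - 27 ≡ 11; y = λ·(12 - 11) - 14 ≡ 5. → (11, 5)
6P: (11, 5) + (15, 3). λ = (3 - 5)/(15 - 11) ≡ 15/4 mod 17. 4⁻¹ ≡ 13 (mod 17), so λ ≡ 8.
  x = λ² - 11 - 15 = 64 - 26 ≡ 4; y = λ·(11 - 4) - 5 ≡ 0. → (4, 0)
7P: (4, 0) + (15, 3). λ = (3 - 0)/(15 - 4) ≡ 3/11 mod 17. 11⁻¹ ≡ 14 (mod 17) since 11·14 = 154 ≡ 1, so λ ≡ 8.
  x = λ² - 4 - 15 = 64 - 19 ≡ 11; y = λ·(4 - 11) - 0 ≡ 12. → (11, 12)
8P: (11, 12) + (15, 3). λ = (3 - 12)/(15 - 11) ≡ 8/4 mod 17. 4⁻¹ ≡ 13 (mod 17) since 4·13 = 52 ≡ 1, so λ ≡ 2.
  x = λ² - 11 - 15 = 4 - 26 ≡ 12; y = λ·(11 - 12) - 12 ≡ 3. → (12, 3)
9P: (12, 3) + (15, 3). λ = (3 - 3)/(15 - 12) ≡ 0/3 mod 17. 3⁻¹ ≡ 6 (mod 17), so λ ≡ 0.
  x = λ² - 12 - 15 = 0 - 27 ≡ 7; y = λ·(12 - 7) - 3 ≡ 14. → (7, 14)
10P: (7, 14) + (15, 3). λ = (3 - 14)/(15 - 7) ≡ 6/8 mod 17. 8⁻¹ ≡ 15 (mod 17), so λ ≡ 5.
  x = λ² - 7 - 15 = 25 - 22 ≡ 3; y = λ·(7 - 3) - 14 ≡ 6. → (3, 6)
11P: (3, 6) + (15, 3). λ = (3 - 6)/(15 - 3) ≡ 14/12 mod 17. 12⁻¹ ≡ 10 (mod 17) since 12·10 = 120 ≡ 1, so λ ≡ 4.
  x = λ² - 3 - 15 = 16 - 18 ≡ 15; y = λ·(3 - 15) - 6 ≡ 14. → (15, 14)
12P: (15, 14) + (15, 3): same x and y₁ ≡ -y₂, so the sum is ∞.
12P = ∞, so the order is 12.

12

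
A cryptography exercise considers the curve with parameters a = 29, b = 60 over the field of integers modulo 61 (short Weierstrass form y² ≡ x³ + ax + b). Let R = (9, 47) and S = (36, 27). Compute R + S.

(25, 1)

(9, 47) + (36, 27). λ = (27 - 47)/(36 - 9) ≡ 41/27 mod 61. 27⁻¹ ≡ 52 (mod 61) since 27·52 = 1404 ≡ 1, so λ ≡ 58.
  x = λ² - 9 - 36 = 3364 - 45 ≡ 25; y = λ·(9 - 25) - 47 ≡ 1. → (25, 1)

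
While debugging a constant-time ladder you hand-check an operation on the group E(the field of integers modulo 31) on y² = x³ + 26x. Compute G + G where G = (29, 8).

(14, 16)

tangent at (29, 8): λ = (3·29² + 26)/(2·8) ≡ 7/16. 16⁻¹ ≡ 2 (mod 31) since 16·2 = 32 ≡ 1, so λ ≡ 7·2 ≡ 14.
  x = λ² - 29 - 29 = 196 - 58 ≡ 14; y = λ·(29 - 14) - 8 ≡ 16. → (14, 16)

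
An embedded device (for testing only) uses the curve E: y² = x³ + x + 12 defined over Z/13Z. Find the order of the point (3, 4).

2P: tangent at (3, 4): λ = (3·3² + 1)/(2·4) ≡ 2/8. 8⁻¹ ≡ 5 (mod 13) since 8·5 = 40 ≡ 1, so λ ≡ 2·5 ≡ 10.
  x = λ² - 3 - 3 = 100 - 6 ≡ 3; y = λ·(3 - 3) - 4 ≡ 9. → (3, 9)
3P: (3, 9) + (3, 4): same x and y₁ ≡ -y₂, so the sum is O.
3P = O, so the order is 3.

3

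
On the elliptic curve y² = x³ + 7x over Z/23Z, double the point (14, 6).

tangent at (14, 6): λ = (3·14² + 7)/(2·6) ≡ 20/12. 12⁻¹ ≡ 2 (mod 23) since 12·2 = 24 ≡ 1, so λ ≡ 20·2 ≡ 17.
  x = λ² - 14 - 14 = 289 - 28 ≡ 8; y = λ·(14 - 8) - 6 ≡ 4. → (8, 4)

(8, 4)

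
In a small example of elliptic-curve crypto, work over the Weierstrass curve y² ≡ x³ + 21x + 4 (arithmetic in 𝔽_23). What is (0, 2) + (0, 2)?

(6, 1)

tangent at (0, 2): λ = (3·0² + 21)/(2·2) ≡ 21/4. 4⁻¹ ≡ 6 (mod 23), so λ ≡ 21·6 ≡ 11.
  x = λ² - 0 - 0 = 121 - 0 ≡ 6; y = λ·(0 - 6) - 2 ≡ 1. → (6, 1)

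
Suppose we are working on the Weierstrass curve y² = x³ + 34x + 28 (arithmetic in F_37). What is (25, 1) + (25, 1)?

tangent at (25, 1): λ = (3·25² + 34)/(2·1) ≡ 22/2. 2⁻¹ ≡ 19 (mod 37), so λ ≡ 22·19 ≡ 11.
  x = λ² - 25 - 25 = 121 - 50 ≡ 34; y = λ·(25 - 34) - 1 ≡ 11. → (34, 11)

(34, 11)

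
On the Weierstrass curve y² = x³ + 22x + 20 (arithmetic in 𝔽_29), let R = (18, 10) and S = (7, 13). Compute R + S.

(18, 10) + (7, 13). λ = (13 - 10)/(7 - 18) ≡ 3/18 mod 29. 18⁻¹ ≡ 21 (mod 29) since 18·21 = 378 ≡ 1, so λ ≡ 5.
  x = λ² - 18 - 7 = 25 - 25 ≡ 0; y = λ·(18 - 0) - 10 ≡ 22. → (0, 22)

(0, 22)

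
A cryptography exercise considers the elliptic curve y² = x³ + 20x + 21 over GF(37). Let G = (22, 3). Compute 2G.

(3, 21)

tangent at (22, 3): λ = (3·22² + 20)/(2·3) ≡ 29/6. 6⁻¹ ≡ 31 (mod 37), so λ ≡ 29·31 ≡ 11.
  x = λ² - 22 - 22 = 121 - 44 ≡ 3; y = λ·(22 - 3) - 3 ≡ 21. → (3, 21)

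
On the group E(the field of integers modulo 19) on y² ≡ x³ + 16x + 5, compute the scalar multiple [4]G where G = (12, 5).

Repeated addition: build up to 4G.
2G: tangent at (12, 5): λ = (3·12² + 16)/(2·5) ≡ 11/10. 10⁻¹ ≡ 2 (mod 19), so λ ≡ 11·2 ≡ 3.
  x = λ² - 12 - 12 = 9 - 24 ≡ 4; y = λ·(12 - 4) - 5 ≡ 0. → (4, 0)
3G: (4, 0) + (12, 5). λ = (5 - 0)/(12 - 4) ≡ 5/8 mod 19. 8⁻¹ ≡ 12 (mod 19) since 8·12 = 96 ≡ 1, so λ ≡ 3.
  x = λ² - 4 - 12 = 9 - 16 ≡ 12; y = λ·(4 - 12) - 0 ≡ 14. → (12, 14)
4G: (12, 14) + (12, 5): same x and y₁ ≡ -y₂, so the sum is the point at infinity.

O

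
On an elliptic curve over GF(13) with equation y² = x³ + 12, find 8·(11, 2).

(0, 5)

Write Q = (11, 2).
Double-and-add on 8 = (1000)₂. Start with Q = (11, 2) for the leading 1-bit.
double: tangent at (11, 2): λ = (3·11² + 0)/(2·2) ≡ 12/4. 4⁻¹ ≡ 10 (mod 13) since 4·10 = 40 ≡ 1, so λ ≡ 12·10 ≡ 3.
  x = λ² - 11 - 11 = 9 - 22 ≡ 0; y = λ·(11 - 0) - 2 ≡ 5. → (0, 5)
double: tangent at (0, 5): λ = (3·0² + 0)/(2·5) ≡ 0/10. 10⁻¹ ≡ 4 (mod 13) since 10·4 = 40 ≡ 1, so λ ≡ 0·4 ≡ 0.
  x = λ² - 0 - 0 = 0 - 0 ≡ 0; y = λ·(0 - 0) - 5 ≡ 8. → (0, 8)
double: tangent at (0, 8): λ = (3·0² + 0)/(2·8) ≡ 0/3. 3⁻¹ ≡ 9 (mod 13), so λ ≡ 0·9 ≡ 0.
  x = λ² - 0 - 0 = 0 - 0 ≡ 0; y = λ·(0 - 0) - 8 ≡ 5. → (0, 5)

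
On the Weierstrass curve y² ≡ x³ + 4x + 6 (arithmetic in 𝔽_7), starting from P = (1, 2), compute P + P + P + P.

(6, 6)

Double-and-add on 4 = (100)₂. Start with P = (1, 2) for the leading 1-bit.
double: tangent at (1, 2): λ = (3·1² + 4)/(2·2) ≡ 0/4. 4⁻¹ ≡ 2 (mod 7), so λ ≡ 0·2 ≡ 0.
  x = λ² - 1 - 1 = 0 - 2 ≡ 5; y = λ·(1 - 5) - 2 ≡ 5. → (5, 5)
double: tangent at (5, 5): λ = (3·5² + 4)/(2·5) ≡ 2/3. 3⁻¹ ≡ 5 (mod 7), so λ ≡ 2·5 ≡ 3.
  x = λ² - 5 - 5 = 9 - 10 ≡ 6; y = λ·(5 - 6) - 5 ≡ 6. → (6, 6)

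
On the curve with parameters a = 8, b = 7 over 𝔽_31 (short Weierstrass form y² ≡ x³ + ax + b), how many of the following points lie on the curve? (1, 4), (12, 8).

(1, 4): 4² ≡ 16, rhs ≡ 16 → on.
(12, 8): 8² ≡ 2, rhs ≡ 2 → on.

2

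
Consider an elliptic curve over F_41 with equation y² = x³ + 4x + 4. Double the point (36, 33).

tangent at (36, 33): λ = (3·36² + 4)/(2·33) ≡ 38/25. 25⁻¹ ≡ 23 (mod 41), so λ ≡ 38·23 ≡ 13.
  x = λ² - 36 - 36 = 169 - 72 ≡ 15; y = λ·(36 - 15) - 33 ≡ 35. → (15, 35)

(15, 35)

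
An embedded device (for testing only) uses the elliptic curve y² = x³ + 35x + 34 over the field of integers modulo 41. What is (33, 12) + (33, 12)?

tangent at (33, 12): λ = (3·33² + 35)/(2·12) ≡ 22/24. 24⁻¹ ≡ 12 (mod 41), so λ ≡ 22·12 ≡ 18.
  x = λ² - 33 - 33 = 324 - 66 ≡ 12; y = λ·(33 - 12) - 12 ≡ 38. → (12, 38)

(12, 38)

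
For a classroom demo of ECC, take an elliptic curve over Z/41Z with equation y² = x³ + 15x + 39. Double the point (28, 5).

(35, 15)

tangent at (28, 5): λ = (3·28² + 15)/(2·5) ≡ 30/10. 10⁻¹ ≡ 37 (mod 41), so λ ≡ 30·37 ≡ 3.
  x = λ² - 28 - 28 = 9 - 56 ≡ 35; y = λ·(28 - 35) - 5 ≡ 15. → (35, 15)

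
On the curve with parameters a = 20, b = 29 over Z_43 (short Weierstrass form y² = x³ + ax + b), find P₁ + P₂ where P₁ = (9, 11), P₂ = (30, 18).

(9, 11) + (30, 18). λ = (18 - 11)/(30 - 9) ≡ 7/21 mod 43. 21⁻¹ ≡ 41 (mod 43), so λ ≡ 29.
  x = λ² - 9 - 30 = 841 - 39 ≡ 28; y = λ·(9 - 28) - 11 ≡ 40. → (28, 40)

(28, 40)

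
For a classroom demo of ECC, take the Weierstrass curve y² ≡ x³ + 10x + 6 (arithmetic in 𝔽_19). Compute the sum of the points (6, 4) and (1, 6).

(6, 4) + (1, 6). λ = (6 - 4)/(1 - 6) ≡ 2/14 mod 19. 14⁻¹ ≡ 15 (mod 19) since 14·15 = 210 ≡ 1, so λ ≡ 11.
  x = λ² - 6 - 1 = 121 - 7 ≡ 0; y = λ·(6 - 0) - 4 ≡ 5. → (0, 5)

(0, 5)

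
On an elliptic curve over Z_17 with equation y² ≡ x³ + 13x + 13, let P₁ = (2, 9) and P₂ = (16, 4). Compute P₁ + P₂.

(2, 9) + (16, 4). λ = (4 - 9)/(16 - 2) ≡ 12/14 mod 17. 14⁻¹ ≡ 11 (mod 17), so λ ≡ 13.
  x = λ² - 2 - 16 = 169 - 18 ≡ 15; y = λ·(2 - 15) - 9 ≡ 9. → (15, 9)

(15, 9)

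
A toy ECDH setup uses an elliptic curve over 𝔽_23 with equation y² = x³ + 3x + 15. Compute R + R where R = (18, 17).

(12, 13)

tangent at (18, 17): λ = (3·18² + 3)/(2·17) ≡ 9/11. 11⁻¹ ≡ 21 (mod 23), so λ ≡ 9·21 ≡ 5.
  x = λ² - 18 - 18 = 25 - 36 ≡ 12; y = λ·(18 - 12) - 17 ≡ 13. → (12, 13)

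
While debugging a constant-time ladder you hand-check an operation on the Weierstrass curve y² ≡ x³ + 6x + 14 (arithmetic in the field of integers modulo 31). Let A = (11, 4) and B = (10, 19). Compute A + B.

(11, 4) + (10, 19). λ = (19 - 4)/(10 - 11) ≡ 15/30 mod 31. 30⁻¹ ≡ 30 (mod 31), so λ ≡ 16.
  x = λ² - 11 - 10 = 256 - 21 ≡ 18; y = λ·(11 - 18) - 4 ≡ 8. → (18, 8)

(18, 8)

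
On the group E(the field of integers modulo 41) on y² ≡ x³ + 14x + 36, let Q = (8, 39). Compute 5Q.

(38, 34)

Repeated addition: build up to 5Q.
2Q: tangent at (8, 39): λ = (3·8² + 14)/(2·39) ≡ 1/37. 37⁻¹ ≡ 10 (mod 41), so λ ≡ 1·10 ≡ 10.
  x = λ² - 8 - 8 = 100 - 16 ≡ 2; y = λ·(8 - 2) - 39 ≡ 21. → (2, 21)
3Q: (2, 21) + (8, 39). λ = (39 - 21)/(8 - 2) ≡ 18/6 mod 41. 6⁻¹ ≡ 7 (mod 41) since 6·7 = 42 ≡ 1, so λ ≡ 3.
  x = λ² - 2 - 8 = 9 - 10 ≡ 40; y = λ·(2 - 40) - 21 ≡ 29. → (40, 29)
4Q: (40, 29) + (8, 39). λ = (39 - 29)/(8 - 40) ≡ 10/9 mod 41. 9⁻¹ ≡ 32 (mod 41), so λ ≡ 33.
  x = λ² - 40 - 8 = 1089 - 48 ≡ 16; y = λ·(40 - 16) - 29 ≡ 25. → (16, 25)
5Q: (16, 25) + (8, 39). λ = (39 - 25)/(8 - 16) ≡ 14/33 mod 41. 33⁻¹ ≡ 5 (mod 41) since 33·5 = 165 ≡ 1, so λ ≡ 29.
  x = λ² - 16 - 8 = 841 - 24 ≡ 38; y = λ·(16 - 38) - 25 ≡ 34. → (38, 34)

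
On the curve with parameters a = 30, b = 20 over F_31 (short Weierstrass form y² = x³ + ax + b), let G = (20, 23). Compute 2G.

(19, 28)

tangent at (20, 23): λ = (3·20² + 30)/(2·23) ≡ 21/15. 15⁻¹ ≡ 29 (mod 31), so λ ≡ 21·29 ≡ 20.
  x = λ² - 20 - 20 = 400 - 40 ≡ 19; y = λ·(20 - 19) - 23 ≡ 28. → (19, 28)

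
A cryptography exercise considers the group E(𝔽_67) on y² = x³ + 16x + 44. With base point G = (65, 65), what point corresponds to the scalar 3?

Repeated addition: build up to 3G.
2G: tangent at (65, 65): λ = (3·65² + 16)/(2·65) ≡ 28/63. 63⁻¹ ≡ 50 (mod 67) since 63·50 = 3150 ≡ 1, so λ ≡ 28·50 ≡ 60.
  x = λ² - 65 - 65 = 3600 - 130 ≡ 53; y = λ·(65 - 53) - 65 ≡ 52. → (53, 52)
3G: (53, 52) + (65, 65). λ = (65 - 52)/(65 - 53) ≡ 13/12 mod 67. 12⁻¹ ≡ 28 (mod 67) since 12·28 = 336 ≡ 1, so λ ≡ 29.
  x = λ² - 53 - 65 = 841 - 118 ≡ 53; y = λ·(53 - 53) - 52 ≡ 15. → (53, 15)

(53, 15)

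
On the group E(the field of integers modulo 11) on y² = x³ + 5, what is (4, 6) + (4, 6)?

(8, 0)

tangent at (4, 6): λ = (3·4² + 0)/(2·6) ≡ 4/1. 1⁻¹ ≡ 1 (mod 11), so λ ≡ 4·1 ≡ 4.
  x = λ² - 4 - 4 = 16 - 8 ≡ 8; y = λ·(4 - 8) - 6 ≡ 0. → (8, 0)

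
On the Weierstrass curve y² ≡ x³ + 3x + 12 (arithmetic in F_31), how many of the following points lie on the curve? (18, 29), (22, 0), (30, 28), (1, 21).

1

(18, 29): 29² ≡ 4, rhs ≡ 8 → off.
(22, 0): 0² ≡ 0, rhs ≡ 0 → on.
(30, 28): 28² ≡ 9, rhs ≡ 8 → off.
(1, 21): 21² ≡ 7, rhs ≡ 16 → off.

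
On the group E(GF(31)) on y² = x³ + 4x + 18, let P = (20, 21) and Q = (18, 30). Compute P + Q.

(20, 21) + (18, 30). λ = (30 - 21)/(18 - 20) ≡ 9/29 mod 31. 29⁻¹ ≡ 15 (mod 31) since 29·15 = 435 ≡ 1, so λ ≡ 11.
  x = λ² - 20 - 18 = 121 - 38 ≡ 21; y = λ·(20 - 21) - 21 ≡ 30. → (21, 30)

(21, 30)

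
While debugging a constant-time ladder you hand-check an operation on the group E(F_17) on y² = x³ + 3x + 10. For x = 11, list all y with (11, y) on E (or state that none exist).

none

x³ + 3x + 10 = 1374 ≡ 14 (mod 17).
14 is a non-residue mod 17; no y exists.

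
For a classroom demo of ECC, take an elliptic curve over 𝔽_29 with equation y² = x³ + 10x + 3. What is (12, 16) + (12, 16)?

(4, 22)

tangent at (12, 16): λ = (3·12² + 10)/(2·16) ≡ 7/3. 3⁻¹ ≡ 10 (mod 29) since 3·10 = 30 ≡ 1, so λ ≡ 7·10 ≡ 12.
  x = λ² - 12 - 12 = 144 - 24 ≡ 4; y = λ·(12 - 4) - 16 ≡ 22. → (4, 22)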